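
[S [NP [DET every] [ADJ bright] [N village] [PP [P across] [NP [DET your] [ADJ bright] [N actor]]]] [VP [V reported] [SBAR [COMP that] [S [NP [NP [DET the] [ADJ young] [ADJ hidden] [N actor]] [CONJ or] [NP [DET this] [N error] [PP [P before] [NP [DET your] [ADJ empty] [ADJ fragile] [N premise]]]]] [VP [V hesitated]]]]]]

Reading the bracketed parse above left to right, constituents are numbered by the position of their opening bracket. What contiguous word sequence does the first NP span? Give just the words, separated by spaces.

every bright village across your bright actor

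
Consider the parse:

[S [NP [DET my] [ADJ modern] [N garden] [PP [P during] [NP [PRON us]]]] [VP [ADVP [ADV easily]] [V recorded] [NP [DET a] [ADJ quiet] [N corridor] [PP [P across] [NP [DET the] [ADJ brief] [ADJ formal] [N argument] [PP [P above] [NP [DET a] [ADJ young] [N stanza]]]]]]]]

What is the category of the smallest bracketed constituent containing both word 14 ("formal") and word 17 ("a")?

NP

Both words fall inside [NP the brief formal argument above a young stanza] (words 12–19), and no smaller constituent contains them both. Label: NP.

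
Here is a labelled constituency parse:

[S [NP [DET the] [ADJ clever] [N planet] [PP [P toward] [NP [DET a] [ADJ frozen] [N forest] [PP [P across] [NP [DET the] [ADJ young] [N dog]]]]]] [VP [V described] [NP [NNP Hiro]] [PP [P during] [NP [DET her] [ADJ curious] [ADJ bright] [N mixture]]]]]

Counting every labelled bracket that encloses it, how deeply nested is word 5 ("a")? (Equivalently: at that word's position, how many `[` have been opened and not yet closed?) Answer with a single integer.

5

Path from the root down to the word: S → NP → PP → NP → DET. That is 5 enclosing brackets.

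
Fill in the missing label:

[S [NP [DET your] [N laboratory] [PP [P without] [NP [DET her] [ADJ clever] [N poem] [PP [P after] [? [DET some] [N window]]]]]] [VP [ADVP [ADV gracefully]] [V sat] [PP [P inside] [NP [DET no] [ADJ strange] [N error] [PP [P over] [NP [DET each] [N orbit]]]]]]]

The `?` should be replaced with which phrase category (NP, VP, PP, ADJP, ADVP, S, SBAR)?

A constituent whose immediate children are DET 'some', N 'window' is a noun phrase: NP.

NP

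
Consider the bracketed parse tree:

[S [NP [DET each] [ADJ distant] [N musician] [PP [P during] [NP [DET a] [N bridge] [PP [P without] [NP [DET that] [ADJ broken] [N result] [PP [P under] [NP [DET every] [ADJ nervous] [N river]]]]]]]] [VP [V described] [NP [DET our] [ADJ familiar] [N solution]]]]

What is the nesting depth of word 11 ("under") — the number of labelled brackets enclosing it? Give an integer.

Counting open brackets not yet closed at "under": [S [NP [PP [NP [PP [NP [PP [P = 8.

8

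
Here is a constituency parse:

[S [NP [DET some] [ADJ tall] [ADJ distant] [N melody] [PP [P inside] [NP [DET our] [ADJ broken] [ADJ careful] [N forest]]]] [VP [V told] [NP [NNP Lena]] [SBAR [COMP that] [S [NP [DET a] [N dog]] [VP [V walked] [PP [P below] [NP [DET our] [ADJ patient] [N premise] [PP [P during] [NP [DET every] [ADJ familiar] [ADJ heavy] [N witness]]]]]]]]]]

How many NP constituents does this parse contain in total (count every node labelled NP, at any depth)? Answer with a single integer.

Scanning left to right, an opening `[NP` appears at word positions 1, 6, 11, 13, 17, 21 — 6 in total.

6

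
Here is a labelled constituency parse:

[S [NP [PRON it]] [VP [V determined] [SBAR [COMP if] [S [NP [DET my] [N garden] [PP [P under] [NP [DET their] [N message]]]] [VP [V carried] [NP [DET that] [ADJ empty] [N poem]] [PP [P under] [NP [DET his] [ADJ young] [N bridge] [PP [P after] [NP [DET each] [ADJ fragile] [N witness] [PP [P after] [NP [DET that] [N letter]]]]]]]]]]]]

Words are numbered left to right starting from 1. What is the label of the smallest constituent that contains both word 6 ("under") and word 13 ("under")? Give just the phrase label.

S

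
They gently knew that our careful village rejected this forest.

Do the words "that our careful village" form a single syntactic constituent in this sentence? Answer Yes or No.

No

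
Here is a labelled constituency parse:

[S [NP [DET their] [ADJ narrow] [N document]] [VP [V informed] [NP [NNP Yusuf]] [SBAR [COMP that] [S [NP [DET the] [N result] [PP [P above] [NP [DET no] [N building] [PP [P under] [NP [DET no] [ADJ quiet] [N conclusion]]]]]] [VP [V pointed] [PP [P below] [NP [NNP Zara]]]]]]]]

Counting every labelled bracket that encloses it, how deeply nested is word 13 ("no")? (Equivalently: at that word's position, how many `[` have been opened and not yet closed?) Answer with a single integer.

10

The word sits inside DET, which is inside NP, inside PP, inside NP, inside PP, inside NP, inside S, inside SBAR, inside VP, inside S — 10 brackets in all.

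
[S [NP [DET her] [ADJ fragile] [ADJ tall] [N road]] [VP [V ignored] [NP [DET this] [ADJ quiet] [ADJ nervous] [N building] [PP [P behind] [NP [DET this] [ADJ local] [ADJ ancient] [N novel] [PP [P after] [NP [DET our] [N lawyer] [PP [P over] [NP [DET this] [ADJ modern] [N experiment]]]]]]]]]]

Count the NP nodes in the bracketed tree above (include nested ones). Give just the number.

Listing each NP by its span: [NP her fragile tall road]; [NP this quiet nervous building behind this local ancient novel after our lawyer over this modern experiment]; [NP this local ancient novel after our lawyer over this modern experiment]; [NP our lawyer over this modern experiment]; [NP this modern experiment] — that makes 5.

5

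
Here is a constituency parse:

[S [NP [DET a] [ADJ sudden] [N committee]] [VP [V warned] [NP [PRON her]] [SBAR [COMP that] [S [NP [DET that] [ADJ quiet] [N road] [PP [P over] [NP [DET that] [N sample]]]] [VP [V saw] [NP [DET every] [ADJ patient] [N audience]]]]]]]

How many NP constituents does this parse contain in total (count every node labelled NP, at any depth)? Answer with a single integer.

The NP constituents are: [NP a sudden committee]; [NP her]; [NP that quiet road over that sample]; [NP that sample]; [NP every patient audience]. Total: 5.

5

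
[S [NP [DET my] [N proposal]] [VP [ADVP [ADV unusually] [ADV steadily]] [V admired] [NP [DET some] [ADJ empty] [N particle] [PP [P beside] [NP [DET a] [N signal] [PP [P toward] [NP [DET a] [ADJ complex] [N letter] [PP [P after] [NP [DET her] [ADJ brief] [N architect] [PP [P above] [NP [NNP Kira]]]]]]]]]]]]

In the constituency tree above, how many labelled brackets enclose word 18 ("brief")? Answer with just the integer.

Path from the root down to the word: S → VP → NP → PP → NP → PP → NP → PP → NP → ADJ. That is 10 enclosing brackets.

10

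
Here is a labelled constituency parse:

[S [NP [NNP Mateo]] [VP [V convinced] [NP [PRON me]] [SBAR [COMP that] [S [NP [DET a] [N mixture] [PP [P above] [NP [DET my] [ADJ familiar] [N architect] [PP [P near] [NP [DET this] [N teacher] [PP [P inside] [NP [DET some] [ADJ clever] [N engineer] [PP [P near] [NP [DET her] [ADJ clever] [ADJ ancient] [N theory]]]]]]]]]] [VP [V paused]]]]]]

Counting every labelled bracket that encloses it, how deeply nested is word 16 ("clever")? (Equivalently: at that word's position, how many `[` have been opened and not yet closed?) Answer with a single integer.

Path from the root down to the word: S → VP → SBAR → S → NP → PP → NP → PP → NP → PP → NP → ADJ. That is 12 enclosing brackets.

12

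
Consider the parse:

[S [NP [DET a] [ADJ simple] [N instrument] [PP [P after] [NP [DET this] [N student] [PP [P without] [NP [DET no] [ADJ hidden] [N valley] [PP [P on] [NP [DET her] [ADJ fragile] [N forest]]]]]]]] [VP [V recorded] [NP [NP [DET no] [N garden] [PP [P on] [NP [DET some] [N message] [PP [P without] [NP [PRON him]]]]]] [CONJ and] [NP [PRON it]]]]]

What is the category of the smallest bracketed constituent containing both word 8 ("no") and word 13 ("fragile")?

NP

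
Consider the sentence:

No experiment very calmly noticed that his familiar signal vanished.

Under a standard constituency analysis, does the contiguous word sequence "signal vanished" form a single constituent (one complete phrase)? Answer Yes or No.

No

The sequence begins inside the noun phrase "his familiar signal" and ends inside the verb phrase "vanished"; it crosses a phrase boundary, so no single node in the tree spans exactly those words.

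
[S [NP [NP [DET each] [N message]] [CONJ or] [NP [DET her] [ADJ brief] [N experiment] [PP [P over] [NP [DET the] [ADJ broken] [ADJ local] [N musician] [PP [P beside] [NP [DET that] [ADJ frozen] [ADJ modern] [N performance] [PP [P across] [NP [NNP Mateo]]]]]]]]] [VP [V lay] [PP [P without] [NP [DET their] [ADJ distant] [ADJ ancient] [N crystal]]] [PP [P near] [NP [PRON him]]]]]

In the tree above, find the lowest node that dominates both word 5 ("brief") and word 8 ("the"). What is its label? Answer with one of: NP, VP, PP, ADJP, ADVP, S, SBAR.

NP

The smallest bracket enclosing both words is [NP her brief experiment over the broken local musician beside that frozen modern performance across Mateo], so the label is NP.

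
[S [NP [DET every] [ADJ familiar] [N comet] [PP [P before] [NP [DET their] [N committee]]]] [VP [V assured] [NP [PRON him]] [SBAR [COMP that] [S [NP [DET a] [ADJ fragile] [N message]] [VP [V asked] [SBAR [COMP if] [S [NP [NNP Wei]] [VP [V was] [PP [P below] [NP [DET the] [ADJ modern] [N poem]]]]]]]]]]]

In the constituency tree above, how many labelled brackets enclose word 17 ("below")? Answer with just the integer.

Counting open brackets not yet closed at "below": [S [VP [SBAR [S [VP [SBAR [S [VP [PP [P = 10.

10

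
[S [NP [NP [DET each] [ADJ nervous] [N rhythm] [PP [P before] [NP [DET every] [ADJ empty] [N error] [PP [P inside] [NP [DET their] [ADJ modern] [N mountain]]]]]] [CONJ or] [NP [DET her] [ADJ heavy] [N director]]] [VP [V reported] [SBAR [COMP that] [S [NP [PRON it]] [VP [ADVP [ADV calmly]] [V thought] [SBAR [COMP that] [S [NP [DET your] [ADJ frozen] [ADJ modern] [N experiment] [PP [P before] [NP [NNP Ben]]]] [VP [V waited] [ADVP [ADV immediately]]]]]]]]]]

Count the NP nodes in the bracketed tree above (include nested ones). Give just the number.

8

Scanning left to right, an opening `[NP` appears at word positions 1, 1, 5, 9, 13, 18, 22, 27 — 8 in total.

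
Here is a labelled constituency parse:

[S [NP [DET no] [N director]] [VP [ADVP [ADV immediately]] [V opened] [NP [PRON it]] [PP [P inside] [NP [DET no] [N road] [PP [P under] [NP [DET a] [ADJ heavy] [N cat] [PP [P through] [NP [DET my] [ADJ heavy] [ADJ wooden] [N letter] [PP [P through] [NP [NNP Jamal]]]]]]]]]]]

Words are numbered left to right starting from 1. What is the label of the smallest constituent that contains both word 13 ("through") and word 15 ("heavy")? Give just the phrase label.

PP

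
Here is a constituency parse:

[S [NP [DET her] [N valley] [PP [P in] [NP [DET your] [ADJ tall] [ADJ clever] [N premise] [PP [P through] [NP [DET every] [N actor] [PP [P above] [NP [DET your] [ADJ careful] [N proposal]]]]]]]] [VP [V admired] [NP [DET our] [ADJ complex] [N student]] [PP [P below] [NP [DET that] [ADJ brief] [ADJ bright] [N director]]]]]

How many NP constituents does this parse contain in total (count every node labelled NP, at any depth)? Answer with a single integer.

Scanning left to right, an opening `[NP` appears at word positions 1, 4, 9, 12, 16, 20 — 6 in total.

6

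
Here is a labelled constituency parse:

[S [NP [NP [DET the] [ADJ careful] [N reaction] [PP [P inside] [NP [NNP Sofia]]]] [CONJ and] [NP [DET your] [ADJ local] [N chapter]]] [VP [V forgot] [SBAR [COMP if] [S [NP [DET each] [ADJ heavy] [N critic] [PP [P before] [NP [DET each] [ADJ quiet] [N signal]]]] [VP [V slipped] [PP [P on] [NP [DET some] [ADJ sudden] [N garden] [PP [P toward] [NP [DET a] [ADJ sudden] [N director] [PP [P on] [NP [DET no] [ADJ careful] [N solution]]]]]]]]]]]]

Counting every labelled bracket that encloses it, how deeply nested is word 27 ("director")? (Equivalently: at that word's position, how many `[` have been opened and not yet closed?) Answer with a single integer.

Path from the root down to the word: S → VP → SBAR → S → VP → PP → NP → PP → NP → N. That is 10 enclosing brackets.

10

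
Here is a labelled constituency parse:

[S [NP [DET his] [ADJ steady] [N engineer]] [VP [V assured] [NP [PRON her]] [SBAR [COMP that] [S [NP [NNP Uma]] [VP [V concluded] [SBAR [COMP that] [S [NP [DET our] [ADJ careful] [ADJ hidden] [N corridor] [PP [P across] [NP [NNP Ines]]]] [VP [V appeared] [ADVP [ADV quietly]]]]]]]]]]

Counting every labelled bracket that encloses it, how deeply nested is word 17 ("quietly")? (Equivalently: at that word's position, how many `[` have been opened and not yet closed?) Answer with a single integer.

Path from the root down to the word: S → VP → SBAR → S → VP → SBAR → S → VP → ADVP → ADV. That is 10 enclosing brackets.

10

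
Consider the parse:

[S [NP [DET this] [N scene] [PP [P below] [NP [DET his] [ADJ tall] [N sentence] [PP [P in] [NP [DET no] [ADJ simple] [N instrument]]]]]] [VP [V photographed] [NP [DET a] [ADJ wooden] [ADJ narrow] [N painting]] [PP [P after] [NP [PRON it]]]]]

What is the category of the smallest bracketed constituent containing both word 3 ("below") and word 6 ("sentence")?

Word 3 lies under S → NP → PP → P; word 6 lies under S → NP → PP → NP → N. The lowest shared node is the PP.

PP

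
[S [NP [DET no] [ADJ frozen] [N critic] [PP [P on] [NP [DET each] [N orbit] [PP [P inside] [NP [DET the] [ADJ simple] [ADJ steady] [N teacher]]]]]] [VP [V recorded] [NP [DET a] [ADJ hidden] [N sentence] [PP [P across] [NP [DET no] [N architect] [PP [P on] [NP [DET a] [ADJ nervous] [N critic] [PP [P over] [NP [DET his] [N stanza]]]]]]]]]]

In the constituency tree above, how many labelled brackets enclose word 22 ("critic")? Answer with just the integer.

The word sits inside N, which is inside NP, inside PP, inside NP, inside PP, inside NP, inside VP, inside S — 8 brackets in all.

8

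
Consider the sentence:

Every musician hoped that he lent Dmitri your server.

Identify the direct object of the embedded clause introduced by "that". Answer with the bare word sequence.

Within the embedded clause introduced by "that", the direct object of "lent" is "your server".

your server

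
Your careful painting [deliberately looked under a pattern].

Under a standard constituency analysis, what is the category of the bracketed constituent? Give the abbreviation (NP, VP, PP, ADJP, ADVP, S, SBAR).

The span is built around the verb "looked" — a verb phrase (VP).

VP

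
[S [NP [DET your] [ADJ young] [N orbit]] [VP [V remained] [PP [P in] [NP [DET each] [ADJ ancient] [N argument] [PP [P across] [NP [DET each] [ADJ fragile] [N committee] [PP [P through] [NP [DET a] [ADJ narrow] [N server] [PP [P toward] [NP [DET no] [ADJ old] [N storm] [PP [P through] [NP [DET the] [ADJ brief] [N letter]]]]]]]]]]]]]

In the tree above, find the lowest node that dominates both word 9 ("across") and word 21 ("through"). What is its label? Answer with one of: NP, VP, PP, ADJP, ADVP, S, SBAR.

Both words fall inside [PP across each fragile committee through a narrow server toward no old storm through the brief letter] (words 9–24), and no smaller constituent contains them both. Label: PP.

PP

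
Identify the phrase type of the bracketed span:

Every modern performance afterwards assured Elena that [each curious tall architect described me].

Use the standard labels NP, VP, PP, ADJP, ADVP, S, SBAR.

"described" is the head of the bracketed span, so the span is a clause: S.

S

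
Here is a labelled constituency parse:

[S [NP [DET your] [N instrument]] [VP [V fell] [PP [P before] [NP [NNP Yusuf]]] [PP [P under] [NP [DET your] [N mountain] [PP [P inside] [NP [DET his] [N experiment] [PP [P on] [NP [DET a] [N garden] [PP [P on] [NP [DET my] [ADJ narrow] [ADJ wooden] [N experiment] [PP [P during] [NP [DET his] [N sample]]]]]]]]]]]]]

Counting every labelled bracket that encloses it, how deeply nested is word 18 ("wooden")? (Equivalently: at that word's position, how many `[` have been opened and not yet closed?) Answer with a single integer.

11

Path from the root down to the word: S → VP → PP → NP → PP → NP → PP → NP → PP → NP → ADJ. That is 11 enclosing brackets.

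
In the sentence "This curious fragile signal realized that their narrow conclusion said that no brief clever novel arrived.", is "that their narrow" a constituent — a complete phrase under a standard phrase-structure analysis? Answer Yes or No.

"that" belongs to the complementizer "that" while "narrow" belongs to the clause "their narrow conclusion said that no brief clever novel arrived"; a span that runs across that boundary is not a single phrase.

No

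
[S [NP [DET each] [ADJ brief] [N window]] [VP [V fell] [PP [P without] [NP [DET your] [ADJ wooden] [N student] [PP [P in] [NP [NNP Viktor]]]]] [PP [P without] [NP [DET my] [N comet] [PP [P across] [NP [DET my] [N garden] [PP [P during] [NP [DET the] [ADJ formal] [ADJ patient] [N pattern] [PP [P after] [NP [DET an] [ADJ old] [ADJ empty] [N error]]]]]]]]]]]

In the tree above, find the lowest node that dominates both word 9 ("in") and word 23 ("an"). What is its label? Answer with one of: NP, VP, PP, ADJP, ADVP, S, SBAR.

VP

The smallest bracket enclosing both words is [VP fell without your wooden student in Viktor without my comet across my garden during the formal patient pattern after an old empty error], so the label is VP.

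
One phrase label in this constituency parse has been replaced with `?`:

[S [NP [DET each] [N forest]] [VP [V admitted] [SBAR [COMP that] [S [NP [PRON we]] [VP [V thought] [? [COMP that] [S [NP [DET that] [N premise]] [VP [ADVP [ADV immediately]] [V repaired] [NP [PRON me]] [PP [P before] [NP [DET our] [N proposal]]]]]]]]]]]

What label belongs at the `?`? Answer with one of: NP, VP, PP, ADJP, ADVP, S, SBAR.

SBAR

A constituent whose immediate children are COMP 'that', S is a subordinate clause: SBAR.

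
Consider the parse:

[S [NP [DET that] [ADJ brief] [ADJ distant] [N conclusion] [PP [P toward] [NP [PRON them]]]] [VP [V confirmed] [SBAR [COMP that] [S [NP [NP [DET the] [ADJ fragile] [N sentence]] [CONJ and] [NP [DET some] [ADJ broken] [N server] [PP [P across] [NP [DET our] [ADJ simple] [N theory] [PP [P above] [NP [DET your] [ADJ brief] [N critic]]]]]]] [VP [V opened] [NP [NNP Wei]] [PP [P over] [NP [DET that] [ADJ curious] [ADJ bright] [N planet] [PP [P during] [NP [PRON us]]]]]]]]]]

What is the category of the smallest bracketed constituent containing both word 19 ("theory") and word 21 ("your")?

NP

Both words fall inside [NP our simple theory above your brief critic] (words 17–23), and no smaller constituent contains them both. Label: NP.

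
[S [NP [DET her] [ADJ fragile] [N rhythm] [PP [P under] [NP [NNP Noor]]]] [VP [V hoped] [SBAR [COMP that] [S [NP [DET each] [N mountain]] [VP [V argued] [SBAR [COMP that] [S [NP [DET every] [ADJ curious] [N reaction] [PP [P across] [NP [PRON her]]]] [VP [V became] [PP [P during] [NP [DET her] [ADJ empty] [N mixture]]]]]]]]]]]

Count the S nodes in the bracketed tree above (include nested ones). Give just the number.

3

Scanning left to right, an opening `[S` appears at word positions 1, 8, 12 — 3 in total.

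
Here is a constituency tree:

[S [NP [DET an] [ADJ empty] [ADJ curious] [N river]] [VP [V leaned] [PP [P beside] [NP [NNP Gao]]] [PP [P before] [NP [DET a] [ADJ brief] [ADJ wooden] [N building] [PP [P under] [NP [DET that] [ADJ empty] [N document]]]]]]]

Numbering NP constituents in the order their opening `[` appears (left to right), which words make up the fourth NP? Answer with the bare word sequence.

that empty document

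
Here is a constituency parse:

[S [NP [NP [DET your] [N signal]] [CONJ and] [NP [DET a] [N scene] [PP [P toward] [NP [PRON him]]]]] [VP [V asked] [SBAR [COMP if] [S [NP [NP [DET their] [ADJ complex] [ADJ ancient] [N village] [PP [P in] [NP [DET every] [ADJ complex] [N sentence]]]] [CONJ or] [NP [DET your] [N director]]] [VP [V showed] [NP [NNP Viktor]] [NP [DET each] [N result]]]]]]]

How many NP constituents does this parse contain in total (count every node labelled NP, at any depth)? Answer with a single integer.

Scanning left to right, an opening `[NP` appears at word positions 1, 1, 4, 7, 10, 10, 15, 19, 22, 23 — 10 in total.

10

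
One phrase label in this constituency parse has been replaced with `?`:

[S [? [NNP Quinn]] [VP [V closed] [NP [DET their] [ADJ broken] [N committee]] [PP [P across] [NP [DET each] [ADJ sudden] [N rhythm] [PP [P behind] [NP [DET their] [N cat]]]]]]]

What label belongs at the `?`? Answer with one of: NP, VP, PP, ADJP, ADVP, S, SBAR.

A constituent whose immediate children are NNP 'Quinn' is a noun phrase: NP.

NP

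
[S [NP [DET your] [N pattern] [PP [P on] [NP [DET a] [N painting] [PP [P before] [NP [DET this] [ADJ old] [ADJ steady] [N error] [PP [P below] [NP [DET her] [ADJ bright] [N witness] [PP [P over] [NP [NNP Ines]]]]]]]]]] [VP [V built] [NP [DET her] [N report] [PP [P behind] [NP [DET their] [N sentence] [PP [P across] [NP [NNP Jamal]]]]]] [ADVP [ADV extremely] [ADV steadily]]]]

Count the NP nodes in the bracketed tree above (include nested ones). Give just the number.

8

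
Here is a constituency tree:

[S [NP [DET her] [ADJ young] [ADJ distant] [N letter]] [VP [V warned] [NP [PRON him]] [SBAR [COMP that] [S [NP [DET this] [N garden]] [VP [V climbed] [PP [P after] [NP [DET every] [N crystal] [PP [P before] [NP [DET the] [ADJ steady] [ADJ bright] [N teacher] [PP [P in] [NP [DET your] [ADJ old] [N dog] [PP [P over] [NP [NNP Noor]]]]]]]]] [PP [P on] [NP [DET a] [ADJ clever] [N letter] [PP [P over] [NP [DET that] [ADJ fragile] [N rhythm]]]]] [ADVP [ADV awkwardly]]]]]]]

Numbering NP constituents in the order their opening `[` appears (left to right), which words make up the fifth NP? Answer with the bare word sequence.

the steady bright teacher in your old dog over Noor

The NP opening brackets appear, in order, over: "her young distant letter"; "him"; "this garden"; "every crystal before the steady bright teacher in your old dog over Noor"; "the steady bright teacher in your old dog over Noor"; "your old dog over Noor"; "Noor"; "a clever letter over that fragile rhythm"; "that fragile rhythm". The fifth one spans "the steady bright teacher in your old dog over Noor".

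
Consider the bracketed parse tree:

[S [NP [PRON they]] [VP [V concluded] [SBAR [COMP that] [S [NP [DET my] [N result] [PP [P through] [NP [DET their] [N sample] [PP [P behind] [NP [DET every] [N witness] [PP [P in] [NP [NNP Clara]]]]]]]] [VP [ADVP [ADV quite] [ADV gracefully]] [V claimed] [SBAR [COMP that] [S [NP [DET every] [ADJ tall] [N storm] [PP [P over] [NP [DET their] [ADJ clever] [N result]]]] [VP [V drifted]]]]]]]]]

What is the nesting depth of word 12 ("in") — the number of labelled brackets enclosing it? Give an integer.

11

Path from the root down to the word: S → VP → SBAR → S → NP → PP → NP → PP → NP → PP → P. That is 11 enclosing brackets.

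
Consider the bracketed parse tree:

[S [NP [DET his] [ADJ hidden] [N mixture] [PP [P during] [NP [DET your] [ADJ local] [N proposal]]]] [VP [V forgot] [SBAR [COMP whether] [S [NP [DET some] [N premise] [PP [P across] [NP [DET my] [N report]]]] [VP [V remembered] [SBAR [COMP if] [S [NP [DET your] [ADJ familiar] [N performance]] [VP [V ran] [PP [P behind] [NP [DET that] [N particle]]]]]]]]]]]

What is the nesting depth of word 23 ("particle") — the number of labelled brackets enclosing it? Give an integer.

Path from the root down to the word: S → VP → SBAR → S → VP → SBAR → S → VP → PP → NP → N. That is 11 enclosing brackets.

11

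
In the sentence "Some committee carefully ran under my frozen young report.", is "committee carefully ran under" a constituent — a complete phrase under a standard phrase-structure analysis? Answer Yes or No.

The sequence begins inside the noun phrase "some committee" and ends inside the verb phrase "carefully ran under my frozen young report"; it crosses a phrase boundary, so no single node in the tree spans exactly those words.

No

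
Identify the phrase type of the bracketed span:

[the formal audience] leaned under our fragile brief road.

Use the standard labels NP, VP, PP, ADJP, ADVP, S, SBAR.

The bracketed span "the formal audience" is headed by "audience", making it a noun phrase (NP).

NP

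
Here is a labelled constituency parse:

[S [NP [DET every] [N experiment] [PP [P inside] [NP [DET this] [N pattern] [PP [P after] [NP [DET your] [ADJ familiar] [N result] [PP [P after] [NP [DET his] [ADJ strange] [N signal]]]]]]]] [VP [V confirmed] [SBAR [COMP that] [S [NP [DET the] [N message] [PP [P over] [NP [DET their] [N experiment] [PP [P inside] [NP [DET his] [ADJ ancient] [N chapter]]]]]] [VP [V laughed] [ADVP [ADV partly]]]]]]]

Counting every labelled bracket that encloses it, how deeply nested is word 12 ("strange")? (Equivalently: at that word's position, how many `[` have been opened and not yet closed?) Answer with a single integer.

9

Counting open brackets not yet closed at "strange": [S [NP [PP [NP [PP [NP [PP [NP [ADJ = 9.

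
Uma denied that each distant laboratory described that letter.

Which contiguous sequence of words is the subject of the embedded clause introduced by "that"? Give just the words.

In the embedded clause introduced by "that" the verb is "described"; the NP preceding it, "each distant laboratory", is the subject.

each distant laboratory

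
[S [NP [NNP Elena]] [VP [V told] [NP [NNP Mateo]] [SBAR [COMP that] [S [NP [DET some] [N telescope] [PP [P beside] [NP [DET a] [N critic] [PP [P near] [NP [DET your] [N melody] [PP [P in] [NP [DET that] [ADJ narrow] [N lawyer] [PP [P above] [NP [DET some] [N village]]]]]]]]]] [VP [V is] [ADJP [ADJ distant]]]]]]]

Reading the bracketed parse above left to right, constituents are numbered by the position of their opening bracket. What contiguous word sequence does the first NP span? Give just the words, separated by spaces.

Elena

Opening `[NP` markers occur at word positions 1, 3, 5, 8, 11, 14, 18; the first of these opens the constituent [NP Elena].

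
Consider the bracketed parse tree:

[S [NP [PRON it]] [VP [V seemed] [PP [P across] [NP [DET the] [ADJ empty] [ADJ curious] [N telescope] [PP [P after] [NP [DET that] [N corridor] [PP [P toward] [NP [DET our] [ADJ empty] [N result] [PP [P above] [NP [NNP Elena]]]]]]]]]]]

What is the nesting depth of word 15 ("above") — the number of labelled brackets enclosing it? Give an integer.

10

Path from the root down to the word: S → VP → PP → NP → PP → NP → PP → NP → PP → P. That is 10 enclosing brackets.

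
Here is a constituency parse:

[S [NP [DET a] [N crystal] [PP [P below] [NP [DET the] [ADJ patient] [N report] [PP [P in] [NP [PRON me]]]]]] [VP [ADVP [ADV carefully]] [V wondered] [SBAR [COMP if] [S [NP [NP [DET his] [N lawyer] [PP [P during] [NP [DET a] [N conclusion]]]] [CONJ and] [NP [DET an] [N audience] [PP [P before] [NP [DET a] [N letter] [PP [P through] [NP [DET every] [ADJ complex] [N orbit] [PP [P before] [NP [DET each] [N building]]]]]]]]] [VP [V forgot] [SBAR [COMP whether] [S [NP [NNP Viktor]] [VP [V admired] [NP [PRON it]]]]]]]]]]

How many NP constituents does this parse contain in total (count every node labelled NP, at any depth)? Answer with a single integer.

12

Scanning left to right, an opening `[NP` appears at word positions 1, 4, 8, 12, 12, 15, 18, 21, 24, 28, 32, 34 — 12 in total.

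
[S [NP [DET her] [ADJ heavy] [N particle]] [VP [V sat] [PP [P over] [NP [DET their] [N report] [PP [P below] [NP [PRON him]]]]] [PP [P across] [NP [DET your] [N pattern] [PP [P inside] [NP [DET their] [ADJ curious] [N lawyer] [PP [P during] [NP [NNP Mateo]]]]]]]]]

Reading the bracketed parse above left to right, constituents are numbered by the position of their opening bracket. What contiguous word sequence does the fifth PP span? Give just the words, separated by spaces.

during Mateo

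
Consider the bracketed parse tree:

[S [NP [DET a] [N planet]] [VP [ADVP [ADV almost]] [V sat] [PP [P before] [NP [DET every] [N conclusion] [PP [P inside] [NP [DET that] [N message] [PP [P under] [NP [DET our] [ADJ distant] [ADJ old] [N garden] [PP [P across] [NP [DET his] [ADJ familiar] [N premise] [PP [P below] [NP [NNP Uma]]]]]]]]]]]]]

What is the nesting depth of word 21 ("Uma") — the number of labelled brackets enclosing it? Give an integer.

13

Path from the root down to the word: S → VP → PP → NP → PP → NP → PP → NP → PP → NP → PP → NP → NNP. That is 13 enclosing brackets.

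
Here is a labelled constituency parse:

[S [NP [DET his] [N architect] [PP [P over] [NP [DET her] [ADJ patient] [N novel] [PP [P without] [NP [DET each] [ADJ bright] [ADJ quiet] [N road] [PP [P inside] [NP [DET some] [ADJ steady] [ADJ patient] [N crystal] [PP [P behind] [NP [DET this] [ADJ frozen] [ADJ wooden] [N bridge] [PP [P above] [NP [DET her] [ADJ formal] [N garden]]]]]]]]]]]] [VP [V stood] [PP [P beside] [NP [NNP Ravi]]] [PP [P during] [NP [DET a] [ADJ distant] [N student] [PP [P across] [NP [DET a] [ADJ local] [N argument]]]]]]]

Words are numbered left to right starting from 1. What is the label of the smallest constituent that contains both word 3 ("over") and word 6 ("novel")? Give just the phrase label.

PP

Word 3 lies under S → NP → PP → P; word 6 lies under S → NP → PP → NP → N. The lowest shared node is the PP.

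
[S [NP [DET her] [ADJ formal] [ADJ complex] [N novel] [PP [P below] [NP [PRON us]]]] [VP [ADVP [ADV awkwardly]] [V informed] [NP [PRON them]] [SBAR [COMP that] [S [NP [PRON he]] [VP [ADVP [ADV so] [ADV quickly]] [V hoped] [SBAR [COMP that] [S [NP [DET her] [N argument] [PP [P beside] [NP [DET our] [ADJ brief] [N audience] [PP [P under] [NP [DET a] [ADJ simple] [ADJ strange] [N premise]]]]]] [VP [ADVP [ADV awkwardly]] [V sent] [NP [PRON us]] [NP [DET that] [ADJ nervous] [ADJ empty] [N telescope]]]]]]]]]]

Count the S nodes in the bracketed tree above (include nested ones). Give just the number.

3

Listing each S by its span: [S her formal complex novel below us awkwardly informed them that he so quickly hoped that her argument beside our brief audience under a simple strange premise awkwardly sent us that nervous empty telescope]; [S he so quickly hoped that her argument beside our brief audience under a simple strange premise awkwardly sent us that nervous empty telescope]; [S her argument beside our brief audience under a simple strange premise awkwardly sent us that nervous empty telescope] — that makes 3.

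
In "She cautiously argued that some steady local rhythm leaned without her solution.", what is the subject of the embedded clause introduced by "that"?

some steady local rhythm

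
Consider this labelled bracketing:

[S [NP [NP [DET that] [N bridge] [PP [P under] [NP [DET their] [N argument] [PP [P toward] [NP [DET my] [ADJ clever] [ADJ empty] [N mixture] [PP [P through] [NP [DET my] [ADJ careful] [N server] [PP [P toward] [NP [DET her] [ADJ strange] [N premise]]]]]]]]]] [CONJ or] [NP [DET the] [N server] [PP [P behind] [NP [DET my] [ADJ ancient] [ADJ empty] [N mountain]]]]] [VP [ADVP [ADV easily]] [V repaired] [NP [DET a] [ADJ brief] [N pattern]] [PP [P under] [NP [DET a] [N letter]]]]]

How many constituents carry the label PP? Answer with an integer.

6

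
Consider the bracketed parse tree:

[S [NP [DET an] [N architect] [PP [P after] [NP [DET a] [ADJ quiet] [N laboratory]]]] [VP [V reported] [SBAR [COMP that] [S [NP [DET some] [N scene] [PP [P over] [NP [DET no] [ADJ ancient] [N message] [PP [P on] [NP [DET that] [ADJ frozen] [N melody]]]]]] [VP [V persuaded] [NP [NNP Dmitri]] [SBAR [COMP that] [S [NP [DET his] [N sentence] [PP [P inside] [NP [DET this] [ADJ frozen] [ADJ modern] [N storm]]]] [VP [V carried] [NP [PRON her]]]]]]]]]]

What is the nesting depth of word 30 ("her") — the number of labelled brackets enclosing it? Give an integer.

10

The word sits inside PRON, which is inside NP, inside VP, inside S, inside SBAR, inside VP, inside S, inside SBAR, inside VP, inside S — 10 brackets in all.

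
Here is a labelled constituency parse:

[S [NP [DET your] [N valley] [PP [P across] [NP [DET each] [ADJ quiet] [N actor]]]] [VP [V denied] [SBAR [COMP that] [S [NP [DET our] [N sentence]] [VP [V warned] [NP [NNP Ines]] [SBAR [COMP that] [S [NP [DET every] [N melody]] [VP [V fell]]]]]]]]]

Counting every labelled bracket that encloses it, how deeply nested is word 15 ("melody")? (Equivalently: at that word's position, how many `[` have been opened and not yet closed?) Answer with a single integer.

9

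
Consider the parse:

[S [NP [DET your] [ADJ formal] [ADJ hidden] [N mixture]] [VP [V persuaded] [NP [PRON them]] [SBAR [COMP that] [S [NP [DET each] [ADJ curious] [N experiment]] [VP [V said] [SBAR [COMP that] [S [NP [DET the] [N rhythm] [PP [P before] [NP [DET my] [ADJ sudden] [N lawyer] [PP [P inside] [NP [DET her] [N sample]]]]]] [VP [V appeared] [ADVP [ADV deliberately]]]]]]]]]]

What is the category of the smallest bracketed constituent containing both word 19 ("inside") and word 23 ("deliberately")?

Word 19 lies under S → VP → SBAR → S → VP → SBAR → S → NP → PP → NP → PP → P; word 23 lies under S → VP → SBAR → S → VP → SBAR → S → VP → ADVP → ADV. The lowest shared node is the S.

S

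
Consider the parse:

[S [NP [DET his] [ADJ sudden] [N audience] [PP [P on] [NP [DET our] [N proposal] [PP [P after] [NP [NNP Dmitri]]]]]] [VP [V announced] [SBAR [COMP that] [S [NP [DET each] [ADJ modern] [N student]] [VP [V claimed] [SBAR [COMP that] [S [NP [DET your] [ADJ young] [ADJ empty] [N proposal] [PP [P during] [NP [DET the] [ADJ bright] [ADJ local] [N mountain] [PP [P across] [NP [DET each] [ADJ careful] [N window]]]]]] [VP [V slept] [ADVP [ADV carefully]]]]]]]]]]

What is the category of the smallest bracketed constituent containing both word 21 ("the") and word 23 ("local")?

The smallest bracket enclosing both words is [NP the bright local mountain across each careful window], so the label is NP.

NP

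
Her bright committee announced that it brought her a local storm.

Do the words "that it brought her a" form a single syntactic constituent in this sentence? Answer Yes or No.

No

The smallest constituent containing the whole sequence is the subordinate clause [SBAR that it brought her a local storm], but the sequence is only part of it — it straddles the boundary between complementizer "that" and clause "it brought her a local storm".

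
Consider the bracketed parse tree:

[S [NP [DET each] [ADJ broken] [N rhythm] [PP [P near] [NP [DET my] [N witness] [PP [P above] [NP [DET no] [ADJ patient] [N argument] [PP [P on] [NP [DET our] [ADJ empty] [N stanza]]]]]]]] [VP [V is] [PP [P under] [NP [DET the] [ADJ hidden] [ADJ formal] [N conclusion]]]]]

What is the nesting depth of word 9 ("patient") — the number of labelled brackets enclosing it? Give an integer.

7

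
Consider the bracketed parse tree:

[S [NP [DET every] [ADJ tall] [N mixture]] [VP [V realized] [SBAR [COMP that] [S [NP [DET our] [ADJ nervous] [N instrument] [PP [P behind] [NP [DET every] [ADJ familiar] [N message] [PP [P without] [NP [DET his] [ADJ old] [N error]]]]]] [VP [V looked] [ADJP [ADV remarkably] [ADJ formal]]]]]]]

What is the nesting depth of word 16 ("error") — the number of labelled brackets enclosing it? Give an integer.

Path from the root down to the word: S → VP → SBAR → S → NP → PP → NP → PP → NP → N. That is 10 enclosing brackets.

10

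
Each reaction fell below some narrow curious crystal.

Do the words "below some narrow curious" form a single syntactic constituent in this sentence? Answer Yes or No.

"below" belongs to the preposition "below" while "curious" belongs to the noun phrase "some narrow curious crystal"; a span that runs across that boundary is not a single phrase.

No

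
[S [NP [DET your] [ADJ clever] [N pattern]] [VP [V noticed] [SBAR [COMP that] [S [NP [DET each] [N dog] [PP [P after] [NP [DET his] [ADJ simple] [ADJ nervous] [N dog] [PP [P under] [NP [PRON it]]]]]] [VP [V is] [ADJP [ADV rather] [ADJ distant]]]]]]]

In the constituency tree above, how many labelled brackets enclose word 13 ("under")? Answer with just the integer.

9

The word sits inside P, which is inside PP, inside NP, inside PP, inside NP, inside S, inside SBAR, inside VP, inside S — 9 brackets in all.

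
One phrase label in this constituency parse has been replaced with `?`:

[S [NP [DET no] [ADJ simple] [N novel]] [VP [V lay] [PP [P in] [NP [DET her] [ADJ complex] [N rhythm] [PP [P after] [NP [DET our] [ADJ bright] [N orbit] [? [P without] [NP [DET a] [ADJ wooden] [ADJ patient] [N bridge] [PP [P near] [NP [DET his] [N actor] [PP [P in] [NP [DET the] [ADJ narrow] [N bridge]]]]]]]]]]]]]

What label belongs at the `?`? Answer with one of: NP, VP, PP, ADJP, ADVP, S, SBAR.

PP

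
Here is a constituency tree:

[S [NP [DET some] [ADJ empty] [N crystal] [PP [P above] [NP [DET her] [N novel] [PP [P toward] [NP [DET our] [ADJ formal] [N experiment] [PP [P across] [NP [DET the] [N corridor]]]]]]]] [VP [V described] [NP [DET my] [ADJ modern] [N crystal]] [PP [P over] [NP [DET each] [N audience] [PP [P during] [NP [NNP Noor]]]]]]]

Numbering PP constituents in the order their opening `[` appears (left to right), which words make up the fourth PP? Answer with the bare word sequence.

The PP opening brackets appear, in order, over: "above her novel toward our formal experiment across the corridor"; "toward our formal experiment across the corridor"; "across the corridor"; "over each audience during Noor"; "during Noor". The fourth one spans "over each audience during Noor".

over each audience during Noor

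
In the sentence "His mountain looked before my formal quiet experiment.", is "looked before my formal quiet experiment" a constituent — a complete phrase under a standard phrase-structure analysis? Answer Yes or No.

The sequence corresponds to a single VP node — the verb phrase "looked before my formal quiet experiment".

Yes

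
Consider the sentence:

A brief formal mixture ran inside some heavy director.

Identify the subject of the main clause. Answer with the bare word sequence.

a brief formal mixture

The subject of the main clause is the NP immediately before the verb "ran": "a brief formal mixture".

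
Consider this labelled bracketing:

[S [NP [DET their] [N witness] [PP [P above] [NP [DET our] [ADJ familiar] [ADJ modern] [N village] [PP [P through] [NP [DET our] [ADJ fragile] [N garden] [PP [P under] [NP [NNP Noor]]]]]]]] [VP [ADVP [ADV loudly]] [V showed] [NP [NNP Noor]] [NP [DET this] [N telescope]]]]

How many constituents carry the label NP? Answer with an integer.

6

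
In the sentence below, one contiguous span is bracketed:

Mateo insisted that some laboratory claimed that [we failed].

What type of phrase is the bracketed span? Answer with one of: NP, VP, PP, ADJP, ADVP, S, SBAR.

"failed" is the head of the bracketed span, so the span is a clause: S.

S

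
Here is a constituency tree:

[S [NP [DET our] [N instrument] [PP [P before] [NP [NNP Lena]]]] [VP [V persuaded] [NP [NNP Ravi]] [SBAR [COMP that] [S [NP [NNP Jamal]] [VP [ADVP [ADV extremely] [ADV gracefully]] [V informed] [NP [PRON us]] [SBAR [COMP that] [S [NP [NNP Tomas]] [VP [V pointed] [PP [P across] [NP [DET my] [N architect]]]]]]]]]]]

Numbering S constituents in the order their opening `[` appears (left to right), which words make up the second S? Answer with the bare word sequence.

Jamal extremely gracefully informed us that Tomas pointed across my architect

In left-to-right order the S constituents are "our instrument before Lena persuaded Ravi that Jamal extremely gracefully informed us that Tomas pointed across my architect"; "Jamal extremely gracefully informed us that Tomas pointed across my architect"; "Tomas pointed across my architect". Number 2 is "Jamal extremely gracefully informed us that Tomas pointed across my architect".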